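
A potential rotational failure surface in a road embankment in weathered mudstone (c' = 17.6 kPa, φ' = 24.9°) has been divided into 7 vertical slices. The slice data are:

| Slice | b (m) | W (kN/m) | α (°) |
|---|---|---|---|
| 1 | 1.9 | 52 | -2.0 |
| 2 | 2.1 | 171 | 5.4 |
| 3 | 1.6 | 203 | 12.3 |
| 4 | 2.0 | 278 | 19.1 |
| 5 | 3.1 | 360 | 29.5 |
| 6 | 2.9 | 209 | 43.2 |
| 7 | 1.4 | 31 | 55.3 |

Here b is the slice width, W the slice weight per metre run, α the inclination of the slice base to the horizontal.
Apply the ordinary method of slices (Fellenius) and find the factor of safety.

FS = 1.73

Ordinary method of slices: FS = Σ[c'·Δl_i + (W_i cosα_i)·tanφ'] / Σ W_i sinα_i, with Δl_i = b_i / cosα_i.
Slice 1: Δl = 1.9/cos(-2.0°) = 1.901 m; N'_1 = 52·cos(-2.0°) = 52.0; c'Δl = 33.46; W sinα = -1.8
Slice 2: Δl = 2.1/cos5.4° = 2.109 m; N'_2 = 171·cos5.4° = 170.2; c'Δl = 37.12; W sinα = 16.1
Slice 3: Δl = 1.6/cos12.3° = 1.638 m; N'_3 = 203·cos12.3° = 198.3; c'Δl = 28.82; W sinα = 43.2
Slice 4: Δl = 2.0/cos19.1° = 2.117 m; N'_4 = 278·cos19.1° = 262.7; c'Δl = 37.25; W sinα = 91.0
Slice 5: Δl = 3.1/cos29.5° = 3.562 m; N'_5 = 360·cos29.5° = 313.3; c'Δl = 62.69; W sinα = 177.3
Slice 6: Δl = 2.9/cos43.2° = 3.978 m; N'_6 = 209·cos43.2° = 152.4; c'Δl = 70.02; W sinα = 143.1
Slice 7: Δl = 1.4/cos55.3° = 2.459 m; N'_7 = 31·cos55.3° = 17.6; c'Δl = 43.28; W sinα = 25.5
Σc'Δl = 312.6 kN/m; ΣN' = 1166.6 kN/m; ΣW sinα = 494.3 kN/m
Resisting = 312.6 + 1166.6·tan24.9° = 312.6 + 541.5 = 854.2 kN/m
FS = 854.2 / 494.3 = 1.728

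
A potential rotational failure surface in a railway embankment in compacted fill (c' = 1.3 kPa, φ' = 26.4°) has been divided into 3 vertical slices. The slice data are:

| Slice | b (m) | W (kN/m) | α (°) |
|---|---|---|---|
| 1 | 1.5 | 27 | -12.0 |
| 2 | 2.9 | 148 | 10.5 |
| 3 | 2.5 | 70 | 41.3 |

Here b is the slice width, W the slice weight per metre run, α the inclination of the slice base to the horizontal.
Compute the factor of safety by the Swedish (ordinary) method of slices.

Ordinary method of slices: FS = Σ[c'·Δl_i + (W_i cosα_i)·tanφ'] / Σ W_i sinα_i, with Δl_i = b_i / cosα_i.
Slice 1: Δl = 1.5/cos(-12.0°) = 1.534 m; N'_1 = 27·cos(-12.0°) = 26.4; c'Δl = 1.99; W sinα = -5.6
Slice 2: Δl = 2.9/cos10.5° = 2.949 m; N'_2 = 148·cos10.5° = 145.5; c'Δl = 3.83; W sinα = 27.0
Slice 3: Δl = 2.5/cos41.3° = 3.328 m; N'_3 = 70·cos41.3° = 52.6; c'Δl = 4.33; W sinα = 46.2
Σc'Δl = 10.2 kN/m; ΣN' = 224.5 kN/m; ΣW sinα = 67.6 kN/m
Resisting = 10.2 + 224.5·tan26.4° = 10.2 + 111.5 = 121.6 kN/m
FS = 121.6 / 67.6 = 1.800

FS = 1.80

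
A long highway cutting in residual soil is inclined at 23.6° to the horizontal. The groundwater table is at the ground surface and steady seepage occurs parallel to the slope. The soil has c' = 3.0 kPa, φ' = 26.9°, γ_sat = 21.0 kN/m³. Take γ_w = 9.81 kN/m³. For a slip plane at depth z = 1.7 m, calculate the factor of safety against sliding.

FS = 0.85

With seepage parallel to the slope and the water table at the surface, the effective normal stress on the slip plane uses the buoyant unit weight γ' = γ_sat − γ_w while the driving shear stress uses γ_sat:
FS = [c' + γ' z cos²β tanφ'] / [γ_sat z sinβ cosβ]
γ' = 21.0 − 9.81 = 11.19 kN/m³
Numerator = 3.0 + 11.19·1.7·cos²23.6°·tan26.9° = 3.0 + 11.19·1.7·0.8397·0.5073 = 11.104 kPa
Denominator = 21.0·1.7·sin23.6°·cos23.6° = 21.0·1.7·0.4003·0.9164 = 13.097 kPa
FS = 11.104 / 13.097 = 0.848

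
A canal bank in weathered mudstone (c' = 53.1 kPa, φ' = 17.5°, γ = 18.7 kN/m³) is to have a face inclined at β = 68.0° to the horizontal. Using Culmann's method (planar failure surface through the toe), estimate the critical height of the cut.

Culmann's analysis gives the critical failure plane at α_cr = (β + φ')/2 = (68.0 + 17.5)/2 = 42.8°, and the critical height
H_c = (4c'/γ) · sinβ cosφ' / [1 − cos(β − φ')]
    = (4·53.1/18.7) · sin68.0°·cos17.5° / [1 − cos(50.5°)]
    = 11.358 · 0.9272·0.9537 / [1 − 0.6361]
    = 11.358 · 0.8843 / 0.3639
    = 27.60 m

H_c = 27.60 m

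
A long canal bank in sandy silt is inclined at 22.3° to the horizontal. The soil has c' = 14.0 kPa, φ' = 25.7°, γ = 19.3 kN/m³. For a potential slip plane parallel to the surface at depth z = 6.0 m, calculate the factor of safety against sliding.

For an infinite slope with a slip plane parallel to the surface (no pore pressure): FS = [c' + γz cos²β tanφ'] / [γz sinβ cosβ].
γz = 19.3·6.0 = 115.80 kN/m²
Numerator = 14.0 + 115.80·cos²22.3°·tan25.7° = 14.0 + 115.80·0.8560·0.4813 = 61.706 kPa
Denominator = 115.80·sin22.3°·cos22.3° = 115.80·0.3795·0.9252 = 40.655 kPa
FS = 61.706 / 40.655 = 1.518

FS = 1.52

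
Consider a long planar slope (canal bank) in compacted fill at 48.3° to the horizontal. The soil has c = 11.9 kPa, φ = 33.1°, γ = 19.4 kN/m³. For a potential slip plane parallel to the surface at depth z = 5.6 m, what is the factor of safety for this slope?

For an infinite slope with a slip plane parallel to the surface (no pore pressure): FS = [c + γz cos²β tanφ] / [γz sinβ cosβ].
γz = 19.4·5.6 = 108.64 kN/m²
Numerator = 11.9 + 108.64·cos²48.3°·tan33.1° = 11.9 + 108.64·0.4425·0.6519 = 43.241 kPa
Denominator = 108.64·sin48.3°·cos48.3° = 108.64·0.7466·0.6652 = 53.960 kPa
FS = 43.241 / 53.960 = 0.801

FS = 0.80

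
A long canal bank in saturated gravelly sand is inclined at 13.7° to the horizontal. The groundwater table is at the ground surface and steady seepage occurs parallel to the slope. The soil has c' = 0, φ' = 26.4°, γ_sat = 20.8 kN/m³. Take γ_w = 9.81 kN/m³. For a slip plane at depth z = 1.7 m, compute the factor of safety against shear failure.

FS = 1.08

With seepage parallel to the slope and the water table at the surface, the effective normal stress on the slip plane uses the buoyant unit weight γ' = γ_sat − γ_w while the driving shear stress uses γ_sat:
FS = [c' + γ' z cos²β tanφ'] / [γ_sat z sinβ cosβ]
(For c' = 0 this reduces to FS = (γ'/γ_sat)·tanφ'/tanβ.)
γ' = 20.8 − 9.81 = 10.99 kN/m³
Numerator = 0.0 + 10.99·1.7·cos²13.7°·tan26.4° = 0.0 + 10.99·1.7·0.9439·0.4964 = 8.754 kPa
Denominator = 20.8·1.7·sin13.7°·cos13.7° = 20.8·1.7·0.2368·0.9715 = 8.136 kPa
FS = 8.754 / 8.136 = 1.076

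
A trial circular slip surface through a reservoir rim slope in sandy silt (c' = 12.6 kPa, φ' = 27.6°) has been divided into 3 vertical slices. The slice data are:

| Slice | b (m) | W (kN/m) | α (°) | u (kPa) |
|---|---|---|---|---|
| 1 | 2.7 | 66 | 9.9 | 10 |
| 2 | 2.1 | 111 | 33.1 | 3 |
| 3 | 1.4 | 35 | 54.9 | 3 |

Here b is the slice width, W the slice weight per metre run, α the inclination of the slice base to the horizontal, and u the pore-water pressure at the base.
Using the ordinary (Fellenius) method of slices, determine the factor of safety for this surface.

Ordinary method of slices: FS = Σ[c'·Δl_i + (W_i cosα_i − u_i·Δl_i)·tanφ'] / Σ W_i sinα_i, with Δl_i = b_i / cosα_i.
Slice 1: Δl = 2.7/cos9.9° = 2.741 m; N'_1 = 66·cos9.9° − 10·2.741 = 37.6; c'Δl = 34.53; W sinα = 11.3
Slice 2: Δl = 2.1/cos33.1° = 2.507 m; N'_2 = 111·cos33.1° − 3·2.507 = 85.5; c'Δl = 31.59; W sinα = 60.6
Slice 3: Δl = 1.4/cos54.9° = 2.435 m; N'_3 = 35·cos54.9° − 3·2.435 = 12.8; c'Δl = 30.68; W sinα = 28.6
Σc'Δl = 96.8 kN/m; ΣN' = 135.9 kN/m; ΣW sinα = 100.6 kN/m
Resisting = 96.8 + 135.9·tan27.6° = 96.8 + 71.0 = 167.8 kN/m
FS = 167.8 / 100.6 = 1.668

FS = 1.67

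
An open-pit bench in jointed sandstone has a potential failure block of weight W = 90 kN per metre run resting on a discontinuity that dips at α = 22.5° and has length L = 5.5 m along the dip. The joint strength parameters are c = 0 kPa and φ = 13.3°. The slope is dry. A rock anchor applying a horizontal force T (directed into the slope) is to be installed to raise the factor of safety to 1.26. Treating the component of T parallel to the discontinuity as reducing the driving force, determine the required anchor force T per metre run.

T = 19 kN/m

Resolving forces along and normal to the sliding plane, with the horizontal anchor force T adding T·sinα to the effective normal force and T·cosα acting up the plane against the driving force:
FS = [cL + (W cosα + T sinα) tanφ] / [W sinα − T cosα]
Without the anchor: N' = 83.1 kN/m, driving T_d = 34.4 kN/m, resisting R = 0·5.5 + 83.1·tan13.3° = 19.7 kN/m, FS = 0.57.
Setting FS = 1.26 and solving for T:
1.26·(34.4 − T cos22.5°) = 19.7 + T sin22.5°·tan13.3°
T·(sin22.5°·tan13.3° + 1.26·cos22.5°) = 1.26·34.4 − 19.7
T·(0.3827·0.2364 + 1.26·0.9239) = 43.4 − 19.7 = 23.7
T·1.2546 = 23.7
T = 18.9 kN/m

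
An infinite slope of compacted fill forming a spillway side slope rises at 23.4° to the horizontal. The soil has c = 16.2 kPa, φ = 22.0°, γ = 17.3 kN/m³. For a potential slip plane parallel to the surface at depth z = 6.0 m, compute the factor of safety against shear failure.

For an infinite slope with a slip plane parallel to the surface (no pore pressure): FS = [c + γz cos²β tanφ] / [γz sinβ cosβ].
γz = 17.3·6.0 = 103.80 kN/m²
Numerator = 16.2 + 103.80·cos²23.4°·tan22.0° = 16.2 + 103.80·0.8423·0.4040 = 51.523 kPa
Denominator = 103.80·sin23.4°·cos23.4° = 103.80·0.3971·0.9178 = 37.833 kPa
FS = 51.523 / 37.833 = 1.362

FS = 1.36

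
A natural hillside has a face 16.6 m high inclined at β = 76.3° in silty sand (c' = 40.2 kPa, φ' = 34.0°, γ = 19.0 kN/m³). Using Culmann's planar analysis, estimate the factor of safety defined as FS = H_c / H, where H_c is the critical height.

H_c = (4c'/γ) · sinβ cosφ' / [1 − cos(β − φ')]
    = (4·40.2/19.0) · sin76.3°·cos34.0° / [1 − cos42.3°]
    = 8.463 · 0.8055 / 0.2604 = 26.18 m
FS = H_c / H = 26.18 / 16.6 = 1.577

FS = 1.58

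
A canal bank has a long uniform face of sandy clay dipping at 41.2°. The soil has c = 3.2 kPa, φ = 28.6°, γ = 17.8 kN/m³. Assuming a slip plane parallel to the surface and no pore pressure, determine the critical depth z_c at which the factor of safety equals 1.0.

z_c = 0.96 m

Setting FS = 1.00 in FS = [c + γz cos²β tanφ] / [γz sinβ cosβ] and solving for z:
z = c / [γ cosβ (FS·sinβ − cosβ·tanφ)]
  = 3.2 / [17.8·cos41.2°·(1.00·sin41.2° − cos41.2°·tan28.6°)]
  = 3.2 / [17.8·0.7524·(1.00·0.6587 − 0.7524·0.5452)]
  = 3.2 / 3.3276 = 0.962 m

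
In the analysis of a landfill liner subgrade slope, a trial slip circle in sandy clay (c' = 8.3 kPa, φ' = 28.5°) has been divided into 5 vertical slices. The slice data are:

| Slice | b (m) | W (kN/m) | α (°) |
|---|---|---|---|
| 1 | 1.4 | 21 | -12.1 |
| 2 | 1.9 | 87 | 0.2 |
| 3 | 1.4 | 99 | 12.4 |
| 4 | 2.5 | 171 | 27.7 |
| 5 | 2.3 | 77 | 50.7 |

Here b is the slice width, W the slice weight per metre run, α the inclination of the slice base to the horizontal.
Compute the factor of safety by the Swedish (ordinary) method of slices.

FS = 2.00

Ordinary method of slices: FS = Σ[c'·Δl_i + (W_i cosα_i)·tanφ'] / Σ W_i sinα_i, with Δl_i = b_i / cosα_i.
Slice 1: Δl = 1.4/cos(-12.1°) = 1.432 m; N'_1 = 21·cos(-12.1°) = 20.5; c'Δl = 11.88; W sinα = -4.4
Slice 2: Δl = 1.9/cos0.2° = 1.900 m; N'_2 = 87·cos0.2° = 87.0; c'Δl = 15.77; W sinα = 0.3
Slice 3: Δl = 1.4/cos12.4° = 1.433 m; N'_3 = 99·cos12.4° = 96.7; c'Δl = 11.90; W sinα = 21.3
Slice 4: Δl = 2.5/cos27.7° = 2.824 m; N'_4 = 171·cos27.7° = 151.4; c'Δl = 23.44; W sinα = 79.5
Slice 5: Δl = 2.3/cos50.7° = 3.631 m; N'_5 = 77·cos50.7° = 48.8; c'Δl = 30.14; W sinα = 59.6
Σc'Δl = 93.1 kN/m; ΣN' = 404.4 kN/m; ΣW sinα = 156.2 kN/m
Resisting = 93.1 + 404.4·tan28.5° = 93.1 + 219.6 = 312.7 kN/m
FS = 312.7 / 156.2 = 2.001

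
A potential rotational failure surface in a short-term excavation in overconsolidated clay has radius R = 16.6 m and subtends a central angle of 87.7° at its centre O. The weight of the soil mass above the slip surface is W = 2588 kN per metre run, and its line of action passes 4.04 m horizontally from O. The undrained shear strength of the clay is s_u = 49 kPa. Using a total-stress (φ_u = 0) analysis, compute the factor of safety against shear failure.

FS = 1.98

Taking moments about the centre O, the resisting moment is provided by the undrained shear strength acting along the arc:
Arc length L_a = R·θ = 16.6·(87.7°·π/180) = 16.6·1.5307 = 25.41 m
M_R = s_u·L_a·R = 49·25.41·16.6 = 20667.6 kN·m/m
M_D = W·d = 2588·4.04 = 10455.5 kN·m/m
FS = M_R / M_D = 20667.6 / 10455.5 = 1.977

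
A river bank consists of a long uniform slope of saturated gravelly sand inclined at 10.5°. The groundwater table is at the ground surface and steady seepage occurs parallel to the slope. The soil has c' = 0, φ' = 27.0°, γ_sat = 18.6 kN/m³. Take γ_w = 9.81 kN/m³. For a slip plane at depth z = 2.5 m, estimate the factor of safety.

FS = 1.30

With seepage parallel to the slope and the water table at the surface, the effective normal stress on the slip plane uses the buoyant unit weight γ' = γ_sat − γ_w while the driving shear stress uses γ_sat:
FS = [c' + γ' z cos²β tanφ'] / [γ_sat z sinβ cosβ]
(For c' = 0 this reduces to FS = (γ'/γ_sat)·tanφ'/tanβ.)
γ' = 18.6 − 9.81 = 8.79 kN/m³
Numerator = 0.0 + 8.79·2.5·cos²10.5°·tan27.0° = 0.0 + 8.79·2.5·0.9668·0.5095 = 10.825 kPa
Denominator = 18.6·2.5·sin10.5°·cos10.5° = 18.6·2.5·0.1822·0.9833 = 8.332 kPa
FS = 10.825 / 8.332 = 1.299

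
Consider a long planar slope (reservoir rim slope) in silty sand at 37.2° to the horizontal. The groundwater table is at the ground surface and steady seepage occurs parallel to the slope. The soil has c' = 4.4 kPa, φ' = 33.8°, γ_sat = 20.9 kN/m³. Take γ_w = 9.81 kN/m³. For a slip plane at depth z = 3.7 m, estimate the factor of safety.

FS = 0.59

With seepage parallel to the slope and the water table at the surface, the effective normal stress on the slip plane uses the buoyant unit weight γ' = γ_sat − γ_w while the driving shear stress uses γ_sat:
FS = [c' + γ' z cos²β tanφ'] / [γ_sat z sinβ cosβ]
γ' = 20.9 − 9.81 = 11.09 kN/m³
Numerator = 4.4 + 11.09·3.7·cos²37.2°·tan33.8° = 4.4 + 11.09·3.7·0.6345·0.6694 = 21.828 kPa
Denominator = 20.9·3.7·sin37.2°·cos37.2° = 20.9·3.7·0.6046·0.7965 = 37.241 kPa
FS = 21.828 / 37.241 = 0.586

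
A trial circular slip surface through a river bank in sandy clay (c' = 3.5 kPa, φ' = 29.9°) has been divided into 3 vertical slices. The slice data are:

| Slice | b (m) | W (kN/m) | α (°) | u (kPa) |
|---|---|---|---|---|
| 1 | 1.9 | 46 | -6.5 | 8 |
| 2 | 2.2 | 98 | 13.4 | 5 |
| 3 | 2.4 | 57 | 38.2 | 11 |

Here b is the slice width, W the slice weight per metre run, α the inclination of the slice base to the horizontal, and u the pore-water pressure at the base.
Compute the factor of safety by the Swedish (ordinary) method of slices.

FS = 1.85

Ordinary method of slices: FS = Σ[c'·Δl_i + (W_i cosα_i − u_i·Δl_i)·tanφ'] / Σ W_i sinα_i, with Δl_i = b_i / cosα_i.
Slice 1: Δl = 1.9/cos(-6.5°) = 1.912 m; N'_1 = 46·cos(-6.5°) − 8·1.912 = 30.4; c'Δl = 6.69; W sinα = -5.2
Slice 2: Δl = 2.2/cos13.4° = 2.262 m; N'_2 = 98·cos13.4° − 5·2.262 = 84.0; c'Δl = 7.92; W sinα = 22.7
Slice 3: Δl = 2.4/cos38.2° = 3.054 m; N'_3 = 57·cos38.2° − 11·3.054 = 11.2; c'Δl = 10.69; W sinα = 35.2
Σc'Δl = 25.3 kN/m; ΣN' = 125.6 kN/m; ΣW sinα = 52.8 kN/m
Resisting = 25.3 + 125.6·tan29.9° = 25.3 + 72.2 = 97.5 kN/m
FS = 97.5 / 52.8 = 1.849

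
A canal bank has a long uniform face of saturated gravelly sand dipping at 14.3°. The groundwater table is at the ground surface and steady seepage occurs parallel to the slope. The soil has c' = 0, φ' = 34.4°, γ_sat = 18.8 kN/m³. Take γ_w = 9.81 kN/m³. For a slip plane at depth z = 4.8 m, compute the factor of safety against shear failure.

FS = 1.28

With seepage parallel to the slope and the water table at the surface, the effective normal stress on the slip plane uses the buoyant unit weight γ' = γ_sat − γ_w while the driving shear stress uses γ_sat:
FS = [c' + γ' z cos²β tanφ'] / [γ_sat z sinβ cosβ]
(For c' = 0 this reduces to FS = (γ'/γ_sat)·tanφ'/tanβ.)
γ' = 18.8 − 9.81 = 8.99 kN/m³
Numerator = 0.0 + 8.99·4.8·cos²14.3°·tan34.4° = 0.0 + 8.99·4.8·0.9390·0.6847 = 27.744 kPa
Denominator = 18.8·4.8·sin14.3°·cos14.3° = 18.8·4.8·0.2470·0.9690 = 21.599 kPa
FS = 27.744 / 21.599 = 1.285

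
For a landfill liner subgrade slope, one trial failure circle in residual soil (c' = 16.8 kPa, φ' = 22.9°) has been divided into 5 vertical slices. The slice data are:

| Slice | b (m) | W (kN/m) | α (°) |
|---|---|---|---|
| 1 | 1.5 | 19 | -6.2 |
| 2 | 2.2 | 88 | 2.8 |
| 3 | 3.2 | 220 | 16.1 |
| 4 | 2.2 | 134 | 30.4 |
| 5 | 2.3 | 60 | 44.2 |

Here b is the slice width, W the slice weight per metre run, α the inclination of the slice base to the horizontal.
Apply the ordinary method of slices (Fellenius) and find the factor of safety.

FS = 2.41

Ordinary method of slices: FS = Σ[c'·Δl_i + (W_i cosα_i)·tanφ'] / Σ W_i sinα_i, with Δl_i = b_i / cosα_i.
Slice 1: Δl = 1.5/cos(-6.2°) = 1.509 m; N'_1 = 19·cos(-6.2°) = 18.9; c'Δl = 25.35; W sinα = -2.1
Slice 2: Δl = 2.2/cos2.8° = 2.203 m; N'_2 = 88·cos2.8° = 87.9; c'Δl = 37.00; W sinα = 4.3
Slice 3: Δl = 3.2/cos16.1° = 3.331 m; N'_3 = 220·cos16.1° = 211.4; c'Δl = 55.95; W sinα = 61.0
Slice 4: Δl = 2.2/cos30.4° = 2.551 m; N'_4 = 134·cos30.4° = 115.6; c'Δl = 42.85; W sinα = 67.8
Slice 5: Δl = 2.3/cos44.2° = 3.208 m; N'_5 = 60·cos44.2° = 43.0; c'Δl = 53.90; W sinα = 41.8
Σc'Δl = 215.1 kN/m; ΣN' = 476.7 kN/m; ΣW sinα = 172.9 kN/m
Resisting = 215.1 + 476.7·tan22.9° = 215.1 + 201.4 = 416.4 kN/m
FS = 416.4 / 172.9 = 2.409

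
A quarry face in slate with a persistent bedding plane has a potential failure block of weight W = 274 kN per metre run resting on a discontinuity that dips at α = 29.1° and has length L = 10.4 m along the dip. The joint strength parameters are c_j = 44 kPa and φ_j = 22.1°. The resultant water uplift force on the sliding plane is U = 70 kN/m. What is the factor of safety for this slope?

FS = 3.95

Resolving the block weight along and normal to the plane and applying the Mohr–Coulomb strength on the joint:
N' = W cosα − U = 274·cos29.1° − 70 = 169.4 kN/m
Driving force T = W sinα = 274·sin29.1° = 133.3 kN/m
Resisting force R = c_j·L + N'·tanφ_j = 44·10.4 + 169.4·tan22.1° = 457.6 + 68.8 = 526.4 kN/m
FS = R / T = 526.4 / 133.3 = 3.950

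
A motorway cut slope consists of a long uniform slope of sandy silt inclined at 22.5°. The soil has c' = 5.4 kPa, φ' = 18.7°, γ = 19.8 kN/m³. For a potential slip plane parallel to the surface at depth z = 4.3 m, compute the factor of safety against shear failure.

FS = 1.00

For an infinite slope with a slip plane parallel to the surface (no pore pressure): FS = [c' + γz cos²β tanφ'] / [γz sinβ cosβ].
γz = 19.8·4.3 = 85.14 kN/m²
Numerator = 5.4 + 85.14·cos²22.5°·tan18.7° = 5.4 + 85.14·0.8536·0.3385 = 29.998 kPa
Denominator = 85.14·sin22.5°·cos22.5° = 85.14·0.3827·0.9239 = 30.102 kPa
FS = 29.998 / 30.102 = 0.997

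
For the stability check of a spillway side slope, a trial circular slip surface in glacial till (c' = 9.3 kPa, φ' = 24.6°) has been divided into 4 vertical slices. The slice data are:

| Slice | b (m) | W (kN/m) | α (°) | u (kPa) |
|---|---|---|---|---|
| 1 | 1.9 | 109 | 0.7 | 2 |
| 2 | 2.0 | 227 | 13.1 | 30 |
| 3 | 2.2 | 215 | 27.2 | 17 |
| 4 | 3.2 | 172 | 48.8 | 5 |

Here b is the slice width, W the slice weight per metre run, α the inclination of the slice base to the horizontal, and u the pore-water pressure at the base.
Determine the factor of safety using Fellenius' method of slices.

FS = 1.20

Ordinary method of slices: FS = Σ[c'·Δl_i + (W_i cosα_i − u_i·Δl_i)·tanφ'] / Σ W_i sinα_i, with Δl_i = b_i / cosα_i.
Slice 1: Δl = 1.9/cos0.7° = 1.900 m; N'_1 = 109·cos0.7° − 2·1.900 = 105.2; c'Δl = 17.67; W sinα = 1.3
Slice 2: Δl = 2.0/cos13.1° = 2.053 m; N'_2 = 227·cos13.1° − 30·2.053 = 159.5; c'Δl = 19.10; W sinα = 51.4
Slice 3: Δl = 2.2/cos27.2° = 2.474 m; N'_3 = 215·cos27.2° − 17·2.474 = 149.2; c'Δl = 23.00; W sinα = 98.3
Slice 4: Δl = 3.2/cos48.8° = 4.858 m; N'_4 = 172·cos48.8° − 5·4.858 = 89.0; c'Δl = 45.18; W sinα = 129.4
Σc'Δl = 105.0 kN/m; ΣN' = 502.9 kN/m; ΣW sinα = 280.5 kN/m
Resisting = 105.0 + 502.9·tan24.6° = 105.0 + 230.2 = 335.2 kN/m
FS = 335.2 / 280.5 = 1.195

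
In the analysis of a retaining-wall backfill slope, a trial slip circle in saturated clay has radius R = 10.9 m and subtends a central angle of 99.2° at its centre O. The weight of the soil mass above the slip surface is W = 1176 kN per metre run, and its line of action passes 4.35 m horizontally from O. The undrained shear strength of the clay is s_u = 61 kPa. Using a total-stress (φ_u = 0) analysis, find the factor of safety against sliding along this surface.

FS = 2.45

Taking moments about the centre O, the resisting moment is provided by the undrained shear strength acting along the arc:
Arc length L_a = R·θ = 10.9·(99.2°·π/180) = 10.9·1.7314 = 18.87 m
M_R = s_u·L_a·R = 61·18.87·10.9 = 12547.9 kN·m/m
M_D = W·d = 1176·4.35 = 5115.6 kN·m/m
FS = M_R / M_D = 12547.9 / 5115.6 = 2.453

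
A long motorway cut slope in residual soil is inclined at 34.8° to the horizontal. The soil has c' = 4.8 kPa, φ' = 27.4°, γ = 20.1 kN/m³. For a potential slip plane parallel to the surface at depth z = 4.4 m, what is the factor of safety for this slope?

FS = 0.86

For an infinite slope with a slip plane parallel to the surface (no pore pressure): FS = [c' + γz cos²β tanφ'] / [γz sinβ cosβ].
γz = 20.1·4.4 = 88.44 kN/m²
Numerator = 4.8 + 88.44·cos²34.8°·tan27.4° = 4.8 + 88.44·0.6743·0.5184 = 35.711 kPa
Denominator = 88.44·sin34.8°·cos34.8° = 88.44·0.5707·0.8211 = 41.447 kPa
FS = 35.711 / 41.447 = 0.862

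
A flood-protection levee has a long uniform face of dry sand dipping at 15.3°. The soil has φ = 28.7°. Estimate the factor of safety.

FS = 2.00

For a dry cohesionless infinite slope the factor of safety is FS = tanφ / tanβ.
FS = tan28.7° / tan15.3° = 0.5475 / 0.2736 = 2.001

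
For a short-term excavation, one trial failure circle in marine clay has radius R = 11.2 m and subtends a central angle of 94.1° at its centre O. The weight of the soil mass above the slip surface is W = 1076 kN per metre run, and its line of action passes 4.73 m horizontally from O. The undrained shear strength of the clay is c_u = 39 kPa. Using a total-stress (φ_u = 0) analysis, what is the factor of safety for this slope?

Taking moments about the centre O, the resisting moment is provided by the undrained shear strength acting along the arc:
Arc length L_a = R·θ = 11.2·(94.1°·π/180) = 11.2·1.6424 = 18.39 m
M_R = c_u·L_a·R = 39·18.39·11.2 = 8034.7 kN·m/m
M_D = W·d = 1076·4.73 = 5089.5 kN·m/m
FS = M_R / M_D = 8034.7 / 5089.5 = 1.579

FS = 1.58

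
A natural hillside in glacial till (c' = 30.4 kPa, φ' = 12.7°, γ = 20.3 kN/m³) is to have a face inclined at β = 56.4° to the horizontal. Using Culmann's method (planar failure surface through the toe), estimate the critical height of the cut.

Culmann's analysis gives the critical failure plane at α_cr = (β + φ')/2 = (56.4 + 12.7)/2 = 34.5°, and the critical height
H_c = (4c'/γ) · sinβ cosφ' / [1 − cos(β − φ')]
    = (4·30.4/20.3) · sin56.4°·cos12.7° / [1 − cos(43.7°)]
    = 5.990 · 0.8329·0.9755 / [1 − 0.7230]
    = 5.990 · 0.8125 / 0.2770
    = 17.57 m

H_c = 17.57 m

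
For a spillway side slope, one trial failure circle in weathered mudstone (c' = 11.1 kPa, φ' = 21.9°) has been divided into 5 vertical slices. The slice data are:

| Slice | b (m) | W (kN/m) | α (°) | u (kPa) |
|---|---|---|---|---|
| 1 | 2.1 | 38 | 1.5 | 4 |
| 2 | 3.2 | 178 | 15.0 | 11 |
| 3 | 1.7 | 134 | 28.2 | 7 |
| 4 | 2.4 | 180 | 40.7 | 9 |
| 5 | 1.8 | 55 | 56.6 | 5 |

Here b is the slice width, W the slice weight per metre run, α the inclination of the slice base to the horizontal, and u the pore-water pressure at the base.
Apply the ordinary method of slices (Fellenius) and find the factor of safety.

FS = 1.13

Ordinary method of slices: FS = Σ[c'·Δl_i + (W_i cosα_i − u_i·Δl_i)·tanφ'] / Σ W_i sinα_i, with Δl_i = b_i / cosα_i.
Slice 1: Δl = 2.1/cos1.5° = 2.101 m; N'_1 = 38·cos1.5° − 4·2.101 = 29.6; c'Δl = 23.32; W sinα = 1.0
Slice 2: Δl = 3.2/cos15.0° = 3.313 m; N'_2 = 178·cos15.0° − 11·3.313 = 135.5; c'Δl = 36.77; W sinα = 46.1
Slice 3: Δl = 1.7/cos28.2° = 1.929 m; N'_3 = 134·cos28.2° − 7·1.929 = 104.6; c'Δl = 21.41; W sinα = 63.3
Slice 4: Δl = 2.4/cos40.7° = 3.166 m; N'_4 = 180·cos40.7° − 9·3.166 = 108.0; c'Δl = 35.14; W sinα = 117.4
Slice 5: Δl = 1.8/cos56.6° = 3.270 m; N'_5 = 55·cos56.6° − 5·3.270 = 13.9; c'Δl = 36.30; W sinα = 45.9
Σc'Δl = 152.9 kN/m; ΣN' = 391.6 kN/m; ΣW sinα = 273.7 kN/m
Resisting = 152.9 + 391.6·tan21.9° = 152.9 + 157.4 = 310.3 kN/m
FS = 310.3 / 273.7 = 1.134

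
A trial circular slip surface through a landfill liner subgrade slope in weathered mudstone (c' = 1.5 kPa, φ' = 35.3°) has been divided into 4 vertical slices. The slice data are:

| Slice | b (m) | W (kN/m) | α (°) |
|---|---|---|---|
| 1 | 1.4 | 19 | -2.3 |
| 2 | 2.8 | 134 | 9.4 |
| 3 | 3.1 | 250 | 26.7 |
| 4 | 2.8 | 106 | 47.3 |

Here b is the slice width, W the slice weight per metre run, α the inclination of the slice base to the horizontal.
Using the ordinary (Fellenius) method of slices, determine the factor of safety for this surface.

Ordinary method of slices: FS = Σ[c'·Δl_i + (W_i cosα_i)·tanφ'] / Σ W_i sinα_i, with Δl_i = b_i / cosα_i.
Slice 1: Δl = 1.4/cos(-2.3°) = 1.401 m; N'_1 = 19·cos(-2.3°) = 19.0; c'Δl = 2.10; W sinα = -0.8
Slice 2: Δl = 2.8/cos9.4° = 2.838 m; N'_2 = 134·cos9.4° = 132.2; c'Δl = 4.26; W sinα = 21.9
Slice 3: Δl = 3.1/cos26.7° = 3.470 m; N'_3 = 250·cos26.7° = 223.3; c'Δl = 5.21; W sinα = 112.3
Slice 4: Δl = 2.8/cos47.3° = 4.129 m; N'_4 = 106·cos47.3° = 71.9; c'Δl = 6.19; W sinα = 77.9
Σc'Δl = 17.8 kN/m; ΣN' = 446.4 kN/m; ΣW sinα = 211.4 kN/m
Resisting = 17.8 + 446.4·tan35.3° = 17.8 + 316.1 = 333.8 kN/m
FS = 333.8 / 211.4 = 1.580

FS = 1.58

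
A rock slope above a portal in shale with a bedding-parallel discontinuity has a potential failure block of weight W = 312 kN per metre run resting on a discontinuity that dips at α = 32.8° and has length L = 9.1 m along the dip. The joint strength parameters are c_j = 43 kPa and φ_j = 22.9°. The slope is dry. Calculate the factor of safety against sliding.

FS = 2.97

Resolving the block weight along and normal to the plane and applying the Mohr–Coulomb strength on the joint:
N' = W cosα = 312·cos32.8° = 262.3 kN/m
Driving force T = W sinα = 312·sin32.8° = 169.0 kN/m
Resisting force R = c_j·L + N'·tanφ_j = 43·9.1 + 262.3·tan22.9° = 391.3 + 110.8 = 502.1 kN/m
FS = R / T = 502.1 / 169.0 = 2.971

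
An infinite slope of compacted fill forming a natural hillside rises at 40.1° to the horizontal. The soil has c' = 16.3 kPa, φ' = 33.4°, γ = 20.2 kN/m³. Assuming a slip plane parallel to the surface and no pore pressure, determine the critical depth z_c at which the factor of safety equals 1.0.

z_c = 7.55 m

Setting FS = 1.00 in FS = [c' + γz cos²β tanφ'] / [γz sinβ cosβ] and solving for z:
z = c' / [γ cosβ (FS·sinβ − cosβ·tanφ')]
  = 16.3 / [20.2·cos40.1°·(1.00·sin40.1° − cos40.1°·tan33.4°)]
  = 16.3 / [20.2·0.7649·(1.00·0.6441 − 0.7649·0.6594)]
  = 16.3 / 2.1593 = 7.549 m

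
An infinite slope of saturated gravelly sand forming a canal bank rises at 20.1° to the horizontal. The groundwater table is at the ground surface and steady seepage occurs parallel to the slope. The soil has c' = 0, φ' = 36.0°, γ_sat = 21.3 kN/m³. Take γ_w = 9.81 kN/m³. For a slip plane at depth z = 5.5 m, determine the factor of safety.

FS = 1.07

With seepage parallel to the slope and the water table at the surface, the effective normal stress on the slip plane uses the buoyant unit weight γ' = γ_sat − γ_w while the driving shear stress uses γ_sat:
FS = [c' + γ' z cos²β tanφ'] / [γ_sat z sinβ cosβ]
(For c' = 0 this reduces to FS = (γ'/γ_sat)·tanφ'/tanβ.)
γ' = 21.3 − 9.81 = 11.49 kN/m³
Numerator = 0.0 + 11.49·5.5·cos²20.1°·tan36.0° = 0.0 + 11.49·5.5·0.8819·0.7265 = 40.491 kPa
Denominator = 21.3·5.5·sin20.1°·cos20.1° = 21.3·5.5·0.3437·0.9391 = 37.808 kPa
FS = 40.491 / 37.808 = 1.071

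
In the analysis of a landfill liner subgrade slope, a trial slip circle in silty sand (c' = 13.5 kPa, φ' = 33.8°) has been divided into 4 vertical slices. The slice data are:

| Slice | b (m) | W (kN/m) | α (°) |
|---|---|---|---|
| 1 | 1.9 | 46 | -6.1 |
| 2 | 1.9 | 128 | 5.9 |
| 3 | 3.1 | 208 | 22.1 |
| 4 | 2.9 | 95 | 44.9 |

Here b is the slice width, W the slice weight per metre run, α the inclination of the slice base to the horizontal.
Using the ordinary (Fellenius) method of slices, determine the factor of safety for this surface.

Ordinary method of slices: FS = Σ[c'·Δl_i + (W_i cosα_i)·tanφ'] / Σ W_i sinα_i, with Δl_i = b_i / cosα_i.
Slice 1: Δl = 1.9/cos(-6.1°) = 1.911 m; N'_1 = 46·cos(-6.1°) = 45.7; c'Δl = 25.80; W sinα = -4.9
Slice 2: Δl = 1.9/cos5.9° = 1.910 m; N'_2 = 128·cos5.9° = 127.3; c'Δl = 25.79; W sinα = 13.2
Slice 3: Δl = 3.1/cos22.1° = 3.346 m; N'_3 = 208·cos22.1° = 192.7; c'Δl = 45.17; W sinα = 78.3
Slice 4: Δl = 2.9/cos44.9° = 4.094 m; N'_4 = 95·cos44.9° = 67.3; c'Δl = 55.27; W sinα = 67.1
Σc'Δl = 152.0 kN/m; ΣN' = 433.1 kN/m; ΣW sinα = 153.6 kN/m
Resisting = 152.0 + 433.1·tan33.8° = 152.0 + 289.9 = 441.9 kN/m
FS = 441.9 / 153.6 = 2.878

FS = 2.88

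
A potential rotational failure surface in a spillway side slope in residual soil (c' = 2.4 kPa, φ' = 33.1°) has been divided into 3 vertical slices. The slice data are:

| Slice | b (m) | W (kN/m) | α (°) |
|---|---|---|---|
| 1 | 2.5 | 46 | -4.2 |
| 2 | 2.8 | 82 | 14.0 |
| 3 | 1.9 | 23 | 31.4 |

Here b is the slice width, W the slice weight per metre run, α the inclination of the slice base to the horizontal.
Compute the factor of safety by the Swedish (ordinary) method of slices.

Ordinary method of slices: FS = Σ[c'·Δl_i + (W_i cosα_i)·tanφ'] / Σ W_i sinα_i, with Δl_i = b_i / cosα_i.
Slice 1: Δl = 2.5/cos(-4.2°) = 2.507 m; N'_1 = 46·cos(-4.2°) = 45.9; c'Δl = 6.02; W sinα = -3.4
Slice 2: Δl = 2.8/cos14.0° = 2.886 m; N'_2 = 82·cos14.0° = 79.6; c'Δl = 6.93; W sinα = 19.8
Slice 3: Δl = 1.9/cos31.4° = 2.226 m; N'_3 = 23·cos31.4° = 19.6; c'Δl = 5.34; W sinα = 12.0
Σc'Δl = 18.3 kN/m; ΣN' = 145.1 kN/m; ΣW sinα = 28.5 kN/m
Resisting = 18.3 + 145.1·tan33.1° = 18.3 + 94.6 = 112.9 kN/m
FS = 112.9 / 28.5 = 3.967

FS = 3.97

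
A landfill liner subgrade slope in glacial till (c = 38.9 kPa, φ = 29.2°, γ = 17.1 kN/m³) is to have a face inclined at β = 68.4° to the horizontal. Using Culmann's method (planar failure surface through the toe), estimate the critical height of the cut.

Culmann's analysis gives the critical failure plane at α_cr = (β + φ)/2 = (68.4 + 29.2)/2 = 48.8°, and the critical height
H_c = (4c/γ) · sinβ cosφ / [1 − cos(β − φ)]
    = (4·38.9/17.1) · sin68.4°·cos29.2° / [1 − cos(39.2°)]
    = 9.099 · 0.9298·0.8729 / [1 − 0.7749]
    = 9.099 · 0.8116 / 0.2251
    = 32.82 m

H_c = 32.82 m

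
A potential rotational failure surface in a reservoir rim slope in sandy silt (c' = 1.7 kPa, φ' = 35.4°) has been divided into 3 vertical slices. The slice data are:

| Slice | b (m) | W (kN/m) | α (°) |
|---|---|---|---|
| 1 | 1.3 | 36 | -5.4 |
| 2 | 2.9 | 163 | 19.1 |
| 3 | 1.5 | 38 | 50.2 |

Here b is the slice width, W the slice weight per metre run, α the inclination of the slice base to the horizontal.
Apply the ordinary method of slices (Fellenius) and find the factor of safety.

FS = 2.07

Ordinary method of slices: FS = Σ[c'·Δl_i + (W_i cosα_i)·tanφ'] / Σ W_i sinα_i, with Δl_i = b_i / cosα_i.
Slice 1: Δl = 1.3/cos(-5.4°) = 1.306 m; N'_1 = 36·cos(-5.4°) = 35.8; c'Δl = 2.22; W sinα = -3.4
Slice 2: Δl = 2.9/cos19.1° = 3.069 m; N'_2 = 163·cos19.1° = 154.0; c'Δl = 5.22; W sinα = 53.3
Slice 3: Δl = 1.5/cos50.2° = 2.343 m; N'_3 = 38·cos50.2° = 24.3; c'Δl = 3.98; W sinα = 29.2
Σc'Δl = 11.4 kN/m; ΣN' = 214.2 kN/m; ΣW sinα = 79.1 kN/m
Resisting = 11.4 + 214.2·tan35.4° = 11.4 + 152.2 = 163.6 kN/m
FS = 163.6 / 79.1 = 2.068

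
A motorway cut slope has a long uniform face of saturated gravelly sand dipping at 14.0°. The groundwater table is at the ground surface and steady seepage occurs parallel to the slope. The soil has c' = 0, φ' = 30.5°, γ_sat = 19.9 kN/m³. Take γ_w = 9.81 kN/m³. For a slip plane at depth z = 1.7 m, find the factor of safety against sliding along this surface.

FS = 1.20

With seepage parallel to the slope and the water table at the surface, the effective normal stress on the slip plane uses the buoyant unit weight γ' = γ_sat − γ_w while the driving shear stress uses γ_sat:
FS = [c' + γ' z cos²β tanφ'] / [γ_sat z sinβ cosβ]
(For c' = 0 this reduces to FS = (γ'/γ_sat)·tanφ'/tanβ.)
γ' = 19.9 − 9.81 = 10.09 kN/m³
Numerator = 0.0 + 10.09·1.7·cos²14.0°·tan30.5° = 0.0 + 10.09·1.7·0.9415·0.5890 = 9.513 kPa
Denominator = 19.9·1.7·sin14.0°·cos14.0° = 19.9·1.7·0.2419·0.9703 = 7.941 kPa
FS = 9.513 / 7.941 = 1.198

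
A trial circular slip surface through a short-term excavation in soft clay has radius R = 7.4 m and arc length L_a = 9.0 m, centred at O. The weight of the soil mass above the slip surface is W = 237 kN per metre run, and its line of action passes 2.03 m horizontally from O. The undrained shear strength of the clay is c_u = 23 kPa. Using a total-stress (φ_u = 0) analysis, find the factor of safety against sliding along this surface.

Taking moments about the centre O, the resisting moment is provided by the undrained shear strength acting along the arc:
M_R = c_u·L_a·R = 23·9.00·7.4 = 1531.8 kN·m/m
M_D = W·d = 237·2.03 = 481.1 kN·m/m
FS = M_R / M_D = 1531.8 / 481.1 = 3.184

FS = 3.18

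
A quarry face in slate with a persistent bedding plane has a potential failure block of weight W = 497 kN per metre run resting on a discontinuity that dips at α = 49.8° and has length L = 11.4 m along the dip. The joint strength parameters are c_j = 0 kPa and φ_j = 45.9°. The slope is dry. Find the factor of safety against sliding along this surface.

FS = 0.87

Resolving the block weight along and normal to the plane and applying the Mohr–Coulomb strength on the joint:
N' = W cosα = 497·cos49.8° = 320.8 kN/m
Driving force T = W sinα = 497·sin49.8° = 379.6 kN/m
Resisting force R = c_j·L + N'·tanφ_j = 0·11.4 + 320.8·tan45.9° = 0.0 + 331.0 = 331.0 kN/m
FS = R / T = 331.0 / 379.6 = 0.872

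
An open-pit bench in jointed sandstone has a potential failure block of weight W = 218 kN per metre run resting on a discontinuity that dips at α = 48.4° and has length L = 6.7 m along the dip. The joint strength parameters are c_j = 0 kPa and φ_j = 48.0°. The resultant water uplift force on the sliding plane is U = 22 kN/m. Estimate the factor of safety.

Resolving the block weight along and normal to the plane and applying the Mohr–Coulomb strength on the joint:
N' = W cosα − U = 218·cos48.4° − 22 = 122.7 kN/m
Driving force T = W sinα = 218·sin48.4° = 163.0 kN/m
Resisting force R = c_j·L + N'·tanφ_j = 0·6.7 + 122.7·tan48.0° = 0.0 + 136.3 = 136.3 kN/m
FS = R / T = 136.3 / 163.0 = 0.836

FS = 0.84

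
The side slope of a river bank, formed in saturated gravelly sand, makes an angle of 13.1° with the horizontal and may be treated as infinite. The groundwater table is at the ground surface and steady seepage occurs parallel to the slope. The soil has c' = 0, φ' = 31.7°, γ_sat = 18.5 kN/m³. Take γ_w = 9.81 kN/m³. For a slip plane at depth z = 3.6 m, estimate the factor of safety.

FS = 1.25

With seepage parallel to the slope and the water table at the surface, the effective normal stress on the slip plane uses the buoyant unit weight γ' = γ_sat − γ_w while the driving shear stress uses γ_sat:
FS = [c' + γ' z cos²β tanφ'] / [γ_sat z sinβ cosβ]
(For c' = 0 this reduces to FS = (γ'/γ_sat)·tanφ'/tanβ.)
γ' = 18.5 − 9.81 = 8.69 kN/m³
Numerator = 0.0 + 8.69·3.6·cos²13.1°·tan31.7° = 0.0 + 8.69·3.6·0.9486·0.6176 = 18.329 kPa
Denominator = 18.5·3.6·sin13.1°·cos13.1° = 18.5·3.6·0.2267·0.9740 = 14.702 kPa
FS = 18.329 / 14.702 = 1.247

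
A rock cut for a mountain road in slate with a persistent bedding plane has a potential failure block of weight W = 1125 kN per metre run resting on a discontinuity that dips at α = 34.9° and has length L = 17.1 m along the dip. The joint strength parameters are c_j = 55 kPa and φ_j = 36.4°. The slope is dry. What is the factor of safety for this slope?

Resolving the block weight along and normal to the plane and applying the Mohr–Coulomb strength on the joint:
N' = W cosα = 1125·cos34.9° = 922.7 kN/m
Driving force T = W sinα = 1125·sin34.9° = 643.7 kN/m
Resisting force R = c_j·L + N'·tanφ_j = 55·17.1 + 922.7·tan36.4° = 940.5 + 680.3 = 1620.8 kN/m
FS = R / T = 1620.8 / 643.7 = 2.518

FS = 2.52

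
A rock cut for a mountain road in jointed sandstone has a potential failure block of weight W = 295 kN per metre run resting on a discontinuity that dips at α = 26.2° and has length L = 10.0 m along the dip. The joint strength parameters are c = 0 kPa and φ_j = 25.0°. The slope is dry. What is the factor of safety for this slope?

Resolving the block weight along and normal to the plane and applying the Mohr–Coulomb strength on the joint:
N' = W cosα = 295·cos26.2° = 264.7 kN/m
Driving force T = W sinα = 295·sin26.2° = 130.2 kN/m
Resisting force R = c·L + N'·tanφ_j = 0·10.0 + 264.7·tan25.0° = 0.0 + 123.4 = 123.4 kN/m
FS = R / T = 123.4 / 130.2 = 0.948

FS = 0.95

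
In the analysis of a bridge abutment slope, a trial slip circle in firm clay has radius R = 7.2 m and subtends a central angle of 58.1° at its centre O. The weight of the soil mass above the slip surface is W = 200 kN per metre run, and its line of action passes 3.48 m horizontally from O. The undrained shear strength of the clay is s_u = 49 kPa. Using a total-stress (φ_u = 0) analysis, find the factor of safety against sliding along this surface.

Taking moments about the centre O, the resisting moment is provided by the undrained shear strength acting along the arc:
Arc length L_a = R·θ = 7.2·(58.1°·π/180) = 7.2·1.0140 = 7.30 m
M_R = s_u·L_a·R = 49·7.30·7.2 = 2575.8 kN·m/m
M_D = W·d = 200·3.48 = 696.0 kN·m/m
FS = M_R / M_D = 2575.8 / 696.0 = 3.701

FS = 3.70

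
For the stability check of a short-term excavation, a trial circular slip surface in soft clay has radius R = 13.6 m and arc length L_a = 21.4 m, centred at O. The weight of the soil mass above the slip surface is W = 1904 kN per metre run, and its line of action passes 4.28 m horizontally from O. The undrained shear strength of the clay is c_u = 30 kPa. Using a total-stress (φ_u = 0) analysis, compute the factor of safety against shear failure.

FS = 1.07

Taking moments about the centre O, the resisting moment is provided by the undrained shear strength acting along the arc:
M_R = c_u·L_a·R = 30·21.40·13.6 = 8731.2 kN·m/m
M_D = W·d = 1904·4.28 = 8149.1 kN·m/m
FS = M_R / M_D = 8731.2 / 8149.1 = 1.071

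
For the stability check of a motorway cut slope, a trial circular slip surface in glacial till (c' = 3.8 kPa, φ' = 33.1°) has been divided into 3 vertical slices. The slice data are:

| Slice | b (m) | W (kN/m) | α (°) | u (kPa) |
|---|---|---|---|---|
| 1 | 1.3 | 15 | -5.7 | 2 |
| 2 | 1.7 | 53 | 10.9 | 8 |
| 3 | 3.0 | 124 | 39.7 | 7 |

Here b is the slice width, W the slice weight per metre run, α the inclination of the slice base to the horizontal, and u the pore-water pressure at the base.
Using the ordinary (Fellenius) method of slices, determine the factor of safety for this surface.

Ordinary method of slices: FS = Σ[c'·Δl_i + (W_i cosα_i − u_i·Δl_i)·tanφ'] / Σ W_i sinα_i, with Δl_i = b_i / cosα_i.
Slice 1: Δl = 1.3/cos(-5.7°) = 1.306 m; N'_1 = 15·cos(-5.7°) − 2·1.306 = 12.3; c'Δl = 4.96; W sinα = -1.5
Slice 2: Δl = 1.7/cos10.9° = 1.731 m; N'_2 = 53·cos10.9° − 8·1.731 = 38.2; c'Δl = 6.58; W sinα = 10.0
Slice 3: Δl = 3.0/cos39.7° = 3.899 m; N'_3 = 124·cos39.7° − 7·3.899 = 68.1; c'Δl = 14.82; W sinα = 79.2
Σc'Δl = 26.4 kN/m; ΣN' = 118.6 kN/m; ΣW sinα = 87.7 kN/m
Resisting = 26.4 + 118.6·tan33.1° = 26.4 + 77.3 = 103.7 kN/m
FS = 103.7 / 87.7 = 1.182

FS = 1.18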